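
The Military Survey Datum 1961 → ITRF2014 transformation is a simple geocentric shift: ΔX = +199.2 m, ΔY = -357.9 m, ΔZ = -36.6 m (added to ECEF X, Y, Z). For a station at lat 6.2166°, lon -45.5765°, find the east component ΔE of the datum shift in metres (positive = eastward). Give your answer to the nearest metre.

ΔE = -108 m

The local east axis at (φ, λ) is (−sin λ, cos λ, 0), so ΔE = −sin(-45.5765°)·199.2 + cos(-45.5765°)·(-357.9) = -108.25 m.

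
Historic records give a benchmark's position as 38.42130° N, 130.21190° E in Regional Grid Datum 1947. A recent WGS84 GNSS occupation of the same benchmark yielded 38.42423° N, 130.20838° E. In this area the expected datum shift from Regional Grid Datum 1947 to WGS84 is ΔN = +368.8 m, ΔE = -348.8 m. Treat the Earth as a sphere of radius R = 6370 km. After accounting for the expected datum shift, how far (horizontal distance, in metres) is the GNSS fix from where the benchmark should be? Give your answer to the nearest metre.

60 m

Observed coordinate differences: Δφ = +0.00293°, Δλ = -0.00352°.
Converting to metres (1° lat = 111177 m, cos φ = 0.783462): observed ΔN = 325.7 m, observed ΔE = -306.6 m.
Subtracting the expected shift leaves a residual of 325.7 − (368.8) = -43.1 m north and -306.6 − (-348.8) = 42.2 m east.
Residual distance = √((-43.1)² + 42.2²) = 60.3 m.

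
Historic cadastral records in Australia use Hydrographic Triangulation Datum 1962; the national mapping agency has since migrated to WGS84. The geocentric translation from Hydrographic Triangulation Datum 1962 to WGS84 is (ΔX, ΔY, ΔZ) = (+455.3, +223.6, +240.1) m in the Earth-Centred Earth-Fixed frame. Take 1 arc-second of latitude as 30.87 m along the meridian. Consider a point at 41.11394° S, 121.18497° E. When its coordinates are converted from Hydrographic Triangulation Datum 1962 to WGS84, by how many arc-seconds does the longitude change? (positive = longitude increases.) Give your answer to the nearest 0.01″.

Δλ = -21.73″

sin φ = -0.657559, cos φ = 0.753403, sin λ = 0.855500, cos λ = -0.517803.
East component: ΔE = −sin λ·ΔX + cos λ·ΔY = −(0.855500)(455.3) + (-0.517803)(223.6) = -505.29 m.
1° of latitude spans 3600 × 30.87 = 111132 m; at latitude φ, 1° of longitude spans that × cos φ = 83727.2 m, so Δλ = -505.29 / 83727.2 × 3600 = -21.726″.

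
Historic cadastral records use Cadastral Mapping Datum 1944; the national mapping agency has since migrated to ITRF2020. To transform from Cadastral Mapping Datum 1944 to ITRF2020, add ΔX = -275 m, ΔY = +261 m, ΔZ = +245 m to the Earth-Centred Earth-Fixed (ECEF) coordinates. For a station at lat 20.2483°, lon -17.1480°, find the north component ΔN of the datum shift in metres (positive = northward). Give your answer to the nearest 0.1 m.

ΔN = 347.4 m

The local north axis is (−sin φ cos λ, −sin φ sin λ, cos φ), giving ΔN = 90.944 + 26.633 + 229.859 = 347.44 m.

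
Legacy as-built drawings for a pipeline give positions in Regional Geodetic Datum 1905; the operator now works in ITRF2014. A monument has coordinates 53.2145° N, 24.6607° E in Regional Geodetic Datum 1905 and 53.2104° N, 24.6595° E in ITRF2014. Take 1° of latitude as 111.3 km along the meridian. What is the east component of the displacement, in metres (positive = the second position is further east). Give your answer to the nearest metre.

ΔE = -80 m

Δφ = 53.2104° − 53.2145° = -0.0041°; Δλ = 24.6595° − 24.6607° = -0.0012°.
ΔN = Δφ × 111300 = -456.3 m; ΔE = Δλ × 111300 × cos(53.2145°) = -0.0012 × 111300 × 0.598821 = -80.0 m.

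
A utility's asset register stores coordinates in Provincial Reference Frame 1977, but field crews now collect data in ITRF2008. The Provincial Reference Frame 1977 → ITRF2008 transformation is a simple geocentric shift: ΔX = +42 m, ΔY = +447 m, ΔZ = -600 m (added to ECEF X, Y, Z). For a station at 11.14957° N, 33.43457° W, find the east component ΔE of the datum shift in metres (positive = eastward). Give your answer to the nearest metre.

At φ = 11.14957°, λ = -33.43457°: sin φ = 0.193371, cos φ = 0.981126, sin λ = -0.550984, cos λ = 0.834516.
ΔE = −sin λ·ΔX + cos λ·ΔY = −(-0.550984)·(42) + (0.834516)·(447) = 396.17 m.

ΔE = 396 m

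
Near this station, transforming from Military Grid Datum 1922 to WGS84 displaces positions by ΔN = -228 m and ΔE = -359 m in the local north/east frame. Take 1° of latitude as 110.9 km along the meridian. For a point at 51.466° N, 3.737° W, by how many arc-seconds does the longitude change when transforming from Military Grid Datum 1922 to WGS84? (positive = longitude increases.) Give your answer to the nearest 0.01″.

At latitude 51.466°, cos φ = 0.622979.
1° of longitude at this latitude = 110.9 × cos φ = 69.09 km, so Δλ = -359.0 / 69088.4 = -0.0051962° = -18.706″.

Δλ = -18.71″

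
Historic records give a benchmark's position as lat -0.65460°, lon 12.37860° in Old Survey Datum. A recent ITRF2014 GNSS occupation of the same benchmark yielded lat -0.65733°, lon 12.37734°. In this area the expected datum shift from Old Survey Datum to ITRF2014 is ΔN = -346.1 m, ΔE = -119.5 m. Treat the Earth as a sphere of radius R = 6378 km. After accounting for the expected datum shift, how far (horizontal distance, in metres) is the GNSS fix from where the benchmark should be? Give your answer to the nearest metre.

47 m

Observed coordinate differences: Δφ = -0.00273°, Δλ = -0.00126°.
Converting to metres (1° lat = 111317 m, cos φ = 0.999935): observed ΔN = -303.9 m, observed ΔE = -140.3 m.
Subtracting the expected shift leaves a residual of -303.9 − (-346.1) = 42.2 m north and -140.3 − (-119.5) = -20.8 m east.
Residual distance = √(42.2² + (-20.8)²) = 47.0 m.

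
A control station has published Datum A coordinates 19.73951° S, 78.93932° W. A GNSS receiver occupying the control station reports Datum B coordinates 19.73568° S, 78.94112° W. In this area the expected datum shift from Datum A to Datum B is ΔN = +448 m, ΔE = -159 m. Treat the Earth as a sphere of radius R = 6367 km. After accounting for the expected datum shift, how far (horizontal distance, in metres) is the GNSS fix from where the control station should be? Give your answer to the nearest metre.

37 m

Observed coordinate differences: Δφ = +0.00383°, Δλ = -0.00180°.
Converting to metres (1° lat = 111125 m, cos φ = 0.941238): observed ΔN = 425.6 m, observed ΔE = -188.3 m.
Subtracting the expected shift leaves a residual of 425.6 − (448) = -22.4 m north and -188.3 − (-159) = -29.3 m east.
Residual distance = √((-22.4)² + (-29.3)²) = 36.9 m.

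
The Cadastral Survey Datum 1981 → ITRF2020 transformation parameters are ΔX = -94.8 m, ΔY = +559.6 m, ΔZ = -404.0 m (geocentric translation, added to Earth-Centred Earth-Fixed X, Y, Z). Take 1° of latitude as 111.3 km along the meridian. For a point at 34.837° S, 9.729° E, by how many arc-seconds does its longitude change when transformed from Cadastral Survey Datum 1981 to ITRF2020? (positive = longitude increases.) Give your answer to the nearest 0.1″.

sin φ = -0.571244, cos φ = 0.820780, sin λ = 0.168988, cos λ = 0.985618.
East component: ΔE = −sin λ·ΔX + cos λ·ΔY = −(0.168988)(-94.8) + (0.985618)(559.6) = 567.57 m.
1° of latitude spans 111300 m; at latitude φ, 1° of longitude spans that × cos φ = 91352.9 m, so Δλ = 567.57 / 91352.9 × 3600 = 22.367″.

Δλ = 22.4″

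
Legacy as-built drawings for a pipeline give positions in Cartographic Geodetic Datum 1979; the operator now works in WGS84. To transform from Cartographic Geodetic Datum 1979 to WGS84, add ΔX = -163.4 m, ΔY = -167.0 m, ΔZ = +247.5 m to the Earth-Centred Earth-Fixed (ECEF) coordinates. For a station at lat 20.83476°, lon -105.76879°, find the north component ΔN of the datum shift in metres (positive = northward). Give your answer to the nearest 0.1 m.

At φ = 20.83476°, λ = -105.76879°: sin φ = 0.355674, cos φ = 0.934610, sin λ = -0.962366, cos λ = -0.271756.
ΔN = −sin φ cos λ·ΔX − sin φ sin λ·ΔY + cos φ·ΔZ = −(0.355674)(-0.271756)(-163.4) − (0.355674)(-0.962366)(-167.0) + (0.934610)(247.5) = 158.36 m.

ΔN = 158.4 m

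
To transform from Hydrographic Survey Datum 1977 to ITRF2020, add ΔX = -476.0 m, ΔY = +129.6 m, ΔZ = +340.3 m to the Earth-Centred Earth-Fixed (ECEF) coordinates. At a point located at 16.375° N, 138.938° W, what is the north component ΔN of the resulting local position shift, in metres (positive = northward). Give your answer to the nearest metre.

At φ = 16.375°, λ = -138.938°: sin φ = 0.281923, cos φ = 0.959437, sin λ = -0.656875, cos λ = -0.753999.
ΔN = −sin φ cos λ·ΔX − sin φ sin λ·ΔY + cos φ·ΔZ = −(0.281923)(-0.753999)(-476.0) − (0.281923)(-0.656875)(129.6) + (0.959437)(340.3) = 249.31 m.

ΔN = 249 m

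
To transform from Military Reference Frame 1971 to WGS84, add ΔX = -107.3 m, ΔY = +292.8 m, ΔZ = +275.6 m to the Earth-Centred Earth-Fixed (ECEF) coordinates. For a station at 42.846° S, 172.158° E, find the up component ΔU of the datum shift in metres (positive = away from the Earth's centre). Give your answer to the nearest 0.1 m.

The local up (radial) axis is (cos φ cos λ, cos φ sin λ, sin φ), giving ΔU = 77.935 + 29.291 − 187.416 = -80.19 m.

ΔU = -80.2 m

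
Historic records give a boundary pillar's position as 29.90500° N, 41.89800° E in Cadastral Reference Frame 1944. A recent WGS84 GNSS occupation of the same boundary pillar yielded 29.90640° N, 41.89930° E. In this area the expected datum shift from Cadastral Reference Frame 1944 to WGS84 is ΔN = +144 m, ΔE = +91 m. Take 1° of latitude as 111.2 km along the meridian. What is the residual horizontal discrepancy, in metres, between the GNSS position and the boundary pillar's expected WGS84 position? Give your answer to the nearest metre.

36 m

Observed coordinate differences: Δφ = +0.00140°, Δλ = +0.00130°.
Converting to metres (1° lat = 111200 m, cos φ = 0.866853): observed ΔN = 155.7 m, observed ΔE = 125.3 m.
Subtracting the expected shift leaves a residual of 155.7 − (144) = 11.7 m north and 125.3 − (91) = 34.3 m east.
Residual distance = √(11.7² + 34.3²) = 36.2 m.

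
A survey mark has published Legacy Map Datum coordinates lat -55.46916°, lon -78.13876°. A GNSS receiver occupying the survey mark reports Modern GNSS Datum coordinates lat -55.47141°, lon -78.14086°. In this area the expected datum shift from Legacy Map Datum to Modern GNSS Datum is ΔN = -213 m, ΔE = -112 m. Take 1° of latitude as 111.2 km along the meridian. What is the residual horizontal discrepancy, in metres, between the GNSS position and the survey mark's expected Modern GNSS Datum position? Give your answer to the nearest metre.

Observed coordinate differences: Δφ = -0.00225°, Δλ = -0.00210°.
Converting to metres (1° lat = 111200 m, cos φ = 0.566850): observed ΔN = -250.2 m, observed ΔE = -132.4 m.
Subtracting the expected shift leaves a residual of -250.2 − (-213) = -37.2 m north and -132.4 − (-112) = -20.4 m east.
Residual distance = √((-37.2)² + (-20.4)²) = 42.4 m.

42 m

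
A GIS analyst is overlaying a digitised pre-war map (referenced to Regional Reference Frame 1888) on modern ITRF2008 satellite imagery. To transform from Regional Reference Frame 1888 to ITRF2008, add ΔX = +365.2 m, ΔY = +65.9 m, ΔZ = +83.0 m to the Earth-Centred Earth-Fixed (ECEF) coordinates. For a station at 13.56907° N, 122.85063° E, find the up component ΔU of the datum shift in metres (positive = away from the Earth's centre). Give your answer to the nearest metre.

ΔU = -119 m

The local up (radial) axis is (cos φ cos λ, cos φ sin λ, sin φ), giving ΔU = -192.574 + 53.817 + 19.473 = -119.28 m.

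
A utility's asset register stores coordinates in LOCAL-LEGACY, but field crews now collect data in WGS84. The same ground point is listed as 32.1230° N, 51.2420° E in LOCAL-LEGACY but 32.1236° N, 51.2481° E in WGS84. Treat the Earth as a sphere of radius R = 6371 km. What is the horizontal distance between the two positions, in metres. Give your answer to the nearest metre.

578 m

Δφ = 32.1236° − 32.1230° = +0.0006°; Δλ = 51.2481° − 51.2420° = +0.0061°.
1° along a meridian = πR/180 = 111195 m.
ΔN = Δφ × 111195 = 66.7 m; ΔE = Δλ × 111195 × cos(32.1230°) = +0.0061 × 111195 × 0.846909 = 574.4 m.
Distance = √(ΔE² + ΔN²) = √(574.4² + 66.7²) = 578.3 m.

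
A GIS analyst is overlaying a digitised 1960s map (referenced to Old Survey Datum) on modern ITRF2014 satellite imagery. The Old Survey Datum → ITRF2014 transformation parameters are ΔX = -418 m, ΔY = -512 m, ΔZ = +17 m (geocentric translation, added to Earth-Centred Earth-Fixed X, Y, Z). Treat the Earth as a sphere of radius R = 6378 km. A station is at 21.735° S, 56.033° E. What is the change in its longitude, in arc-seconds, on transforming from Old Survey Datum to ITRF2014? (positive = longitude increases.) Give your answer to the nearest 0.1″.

sin φ = -0.370314, cos φ = 0.928907, sin λ = 0.829360, cos λ = 0.558715.
East component: ΔE = −sin λ·ΔX + cos λ·ΔY = −(0.829360)(-418) + (0.558715)(-512) = 60.61 m.
1° of latitude spans πR/180 = 111317 m; at latitude φ, 1° of longitude spans that × cos φ = 103403.2 m, so Δλ = 60.61 / 103403.2 × 3600 = 2.110″.

Δλ = 2.1″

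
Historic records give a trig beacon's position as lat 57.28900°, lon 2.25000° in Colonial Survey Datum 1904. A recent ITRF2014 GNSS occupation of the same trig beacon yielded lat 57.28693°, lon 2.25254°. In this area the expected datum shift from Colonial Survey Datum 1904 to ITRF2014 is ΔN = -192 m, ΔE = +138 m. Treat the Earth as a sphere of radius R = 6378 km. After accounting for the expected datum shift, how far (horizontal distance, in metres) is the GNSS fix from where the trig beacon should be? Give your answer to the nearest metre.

41 m

Observed coordinate differences: Δφ = -0.00207°, Δλ = +0.00254°.
Converting to metres (1° lat = 111317 m, cos φ = 0.540402): observed ΔN = -230.4 m, observed ΔE = 152.8 m.
Subtracting the expected shift leaves a residual of -230.4 − (-192) = -38.4 m north and 152.8 − (138) = 14.8 m east.
Residual distance = √((-38.4)² + 14.8²) = 41.2 m.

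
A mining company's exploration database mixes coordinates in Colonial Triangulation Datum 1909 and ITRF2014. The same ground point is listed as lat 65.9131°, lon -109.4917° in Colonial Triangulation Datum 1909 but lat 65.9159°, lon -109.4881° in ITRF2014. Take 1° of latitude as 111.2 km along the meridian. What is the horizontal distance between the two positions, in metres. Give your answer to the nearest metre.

352 m

Δφ = 65.9159° − 65.9131° = +0.0028°; Δλ = -109.4881° − -109.4917° = +0.0036°.
ΔN = Δφ × 111200 = 311.4 m; ΔE = Δλ × 111200 × cos(65.9131°) = +0.0036 × 111200 × 0.408122 = 163.4 m.
Distance = √(ΔE² + ΔN²) = √(163.4² + 311.4²) = 351.6 m.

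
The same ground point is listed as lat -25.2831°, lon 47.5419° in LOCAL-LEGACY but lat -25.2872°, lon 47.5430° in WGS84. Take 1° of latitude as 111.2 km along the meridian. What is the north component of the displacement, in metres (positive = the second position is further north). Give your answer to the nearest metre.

Δφ = -25.2872° − -25.2831° = -0.0041°; Δλ = 47.5430° − 47.5419° = +0.0011°.
ΔN = Δφ × 111200 = -455.9 m; ΔE = Δλ × 111200 × cos(-25.2831°) = +0.0011 × 111200 × 0.904209 = 110.6 m.

ΔN = -456 m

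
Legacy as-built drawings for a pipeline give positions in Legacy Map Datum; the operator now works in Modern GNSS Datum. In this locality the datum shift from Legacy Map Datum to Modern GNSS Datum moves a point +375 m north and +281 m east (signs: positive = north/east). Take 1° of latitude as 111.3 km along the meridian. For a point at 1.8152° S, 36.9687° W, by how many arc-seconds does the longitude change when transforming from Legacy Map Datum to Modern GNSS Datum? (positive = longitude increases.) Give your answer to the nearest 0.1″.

Δλ = 9.1″

At latitude -1.8152°, cos φ = 0.999498.
1° of longitude at this latitude = 111.3 × cos φ = 111.24 km, so Δλ = 281.0 / 111244.1 = 0.0025260° = 9.094″.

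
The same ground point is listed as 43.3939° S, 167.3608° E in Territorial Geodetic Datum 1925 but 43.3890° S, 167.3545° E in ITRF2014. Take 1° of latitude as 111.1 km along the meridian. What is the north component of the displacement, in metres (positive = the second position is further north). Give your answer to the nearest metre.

ΔN = 544 m

Δφ = -43.3890° − -43.3939° = +0.0049°; Δλ = 167.3545° − 167.3608° = -0.0063°.
ΔN = Δφ × 111100 = 544.4 m; ΔE = Δλ × 111100 × cos(-43.3939°) = -0.0063 × 111100 × 0.726648 = -508.6 m.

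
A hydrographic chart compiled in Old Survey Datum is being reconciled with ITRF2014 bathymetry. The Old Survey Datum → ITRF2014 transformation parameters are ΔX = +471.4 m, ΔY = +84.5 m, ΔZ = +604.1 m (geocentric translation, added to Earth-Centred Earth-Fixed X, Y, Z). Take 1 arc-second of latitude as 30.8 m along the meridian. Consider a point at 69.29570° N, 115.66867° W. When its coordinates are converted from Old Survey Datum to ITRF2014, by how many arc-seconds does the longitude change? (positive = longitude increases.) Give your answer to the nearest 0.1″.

Δλ = 35.7″

sin φ = 0.935418, cos φ = 0.353545, sin λ = -0.901314, cos λ = -0.433166.
East component: ΔE = −sin λ·ΔX + cos λ·ΔY = −(-0.901314)(471.4) + (-0.433166)(84.5) = 388.28 m.
1° of latitude spans 3600 × 30.80 = 110880 m; at latitude φ, 1° of longitude spans that × cos φ = 39201.1 m, so Δλ = 388.28 / 39201.1 × 3600 = 35.657″.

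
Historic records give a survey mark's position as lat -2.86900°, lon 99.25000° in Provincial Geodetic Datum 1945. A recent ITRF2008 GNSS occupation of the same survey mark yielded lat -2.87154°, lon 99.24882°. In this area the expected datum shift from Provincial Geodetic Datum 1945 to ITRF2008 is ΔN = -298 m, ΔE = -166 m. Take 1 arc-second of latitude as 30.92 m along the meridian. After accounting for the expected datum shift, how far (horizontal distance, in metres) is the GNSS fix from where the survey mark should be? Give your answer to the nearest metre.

38 m

Observed coordinate differences: Δφ = -0.00254°, Δλ = -0.00118°.
Converting to metres (1° lat = 111312 m, cos φ = 0.998747): observed ΔN = -282.7 m, observed ΔE = -131.2 m.
Subtracting the expected shift leaves a residual of -282.7 − (-298) = 15.3 m north and -131.2 − (-166) = 34.8 m east.
Residual distance = √(15.3² + 34.8²) = 38.0 m.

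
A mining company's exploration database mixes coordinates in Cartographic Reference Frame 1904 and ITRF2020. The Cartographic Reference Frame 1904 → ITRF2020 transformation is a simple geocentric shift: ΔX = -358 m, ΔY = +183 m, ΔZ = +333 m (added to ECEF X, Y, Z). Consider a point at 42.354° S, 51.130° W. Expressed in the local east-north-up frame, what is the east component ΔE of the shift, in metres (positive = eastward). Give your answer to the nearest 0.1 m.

At φ = -42.354°, λ = -51.130°: sin φ = -0.673709, cos φ = 0.738996, sin λ = -0.778572, cos λ = 0.627555.
ΔE = −sin λ·ΔX + cos λ·ΔY = −(-0.778572)·(-358) + (0.627555)·(183) = -163.89 m.

ΔE = -163.9 m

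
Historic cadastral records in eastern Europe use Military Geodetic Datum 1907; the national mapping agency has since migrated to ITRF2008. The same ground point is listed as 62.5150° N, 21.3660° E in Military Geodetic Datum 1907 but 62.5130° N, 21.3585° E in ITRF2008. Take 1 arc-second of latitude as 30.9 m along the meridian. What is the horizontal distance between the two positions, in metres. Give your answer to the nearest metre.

445 m

Δφ = 62.5130° − 62.5150° = -0.0020°; Δλ = 21.3585° − 21.3660° = -0.0075°.
1° of latitude = 3600 × 30.90 = 111240 m.
ΔN = Δφ × 111240 = -222.5 m; ΔE = Δλ × 111240 × cos(62.5150°) = -0.0075 × 111240 × 0.461516 = -385.0 m.
Distance = √(ΔE² + ΔN²) = √((-385.0)² + (-222.5)²) = 444.7 m.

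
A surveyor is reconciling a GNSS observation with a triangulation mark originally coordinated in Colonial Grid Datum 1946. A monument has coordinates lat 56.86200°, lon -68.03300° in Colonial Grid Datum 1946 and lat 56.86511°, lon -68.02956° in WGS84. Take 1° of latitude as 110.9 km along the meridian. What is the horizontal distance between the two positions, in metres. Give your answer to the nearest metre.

403 m

Δφ = 56.86511° − 56.86200° = +0.00311°; Δλ = -68.02956° − -68.03300° = +0.00344°.
ΔN = Δφ × 110900 = 344.9 m; ΔE = Δλ × 110900 × cos(56.86200°) = +0.00344 × 110900 × 0.546657 = 208.5 m.
Distance = √(ΔE² + ΔN²) = √(208.5² + 344.9²) = 403.0 m.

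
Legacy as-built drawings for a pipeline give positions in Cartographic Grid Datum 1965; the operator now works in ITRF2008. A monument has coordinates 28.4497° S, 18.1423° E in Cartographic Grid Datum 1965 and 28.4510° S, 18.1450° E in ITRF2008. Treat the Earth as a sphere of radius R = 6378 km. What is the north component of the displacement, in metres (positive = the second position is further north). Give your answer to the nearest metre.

Δφ = -28.4510° − -28.4497° = -0.0013°; Δλ = 18.1450° − 18.1423° = +0.0027°.
1° along a meridian = πR/180 = 111317 m.
ΔN = Δφ × 111317 = -144.7 m; ΔE = Δλ × 111317 × cos(-28.4497°) = +0.0027 × 111317 × 0.879236 = 264.3 m.

ΔN = -145 m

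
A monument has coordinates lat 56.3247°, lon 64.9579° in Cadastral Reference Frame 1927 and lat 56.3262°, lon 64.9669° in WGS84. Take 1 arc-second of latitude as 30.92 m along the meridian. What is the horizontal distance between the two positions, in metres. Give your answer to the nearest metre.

580 m

Δφ = 56.3262° − 56.3247° = +0.0015°; Δλ = 64.9669° − 64.9579° = +0.0090°.
1° of latitude = 3600 × 30.92 = 111312 m.
ΔN = Δφ × 111312 = 167.0 m; ΔE = Δλ × 111312 × cos(56.3247°) = +0.0090 × 111312 × 0.554486 = 555.5 m.
Distance = √(ΔE² + ΔN²) = √(555.5² + 167.0²) = 580.0 m.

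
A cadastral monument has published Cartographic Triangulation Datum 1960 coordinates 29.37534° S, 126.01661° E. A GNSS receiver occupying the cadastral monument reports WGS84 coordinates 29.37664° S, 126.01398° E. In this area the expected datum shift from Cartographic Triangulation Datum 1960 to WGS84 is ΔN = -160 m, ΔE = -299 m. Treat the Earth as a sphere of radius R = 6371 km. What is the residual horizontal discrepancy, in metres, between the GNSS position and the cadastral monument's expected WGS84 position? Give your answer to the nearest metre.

Observed coordinate differences: Δφ = -0.00130°, Δλ = -0.00263°.
Converting to metres (1° lat = 111195 m, cos φ = 0.871425): observed ΔN = -144.6 m, observed ΔE = -254.8 m.
Subtracting the expected shift leaves a residual of -144.6 − (-160) = 15.4 m north and -254.8 − (-299) = 44.2 m east.
Residual distance = √(15.4² + 44.2²) = 46.8 m.

47 m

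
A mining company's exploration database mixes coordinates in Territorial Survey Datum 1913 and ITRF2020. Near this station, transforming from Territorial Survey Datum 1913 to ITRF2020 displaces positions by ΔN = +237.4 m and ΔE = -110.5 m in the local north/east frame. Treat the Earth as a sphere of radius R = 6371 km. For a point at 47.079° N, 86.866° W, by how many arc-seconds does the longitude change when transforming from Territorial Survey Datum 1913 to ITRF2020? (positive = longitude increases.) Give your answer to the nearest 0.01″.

Δλ = -5.25″

At latitude 47.079°, cos φ = 0.680989.
One radian of longitude at latitude φ spans R cos φ, so Δλ = ΔE / (R cos φ) = -110.5 / (6371000 × 0.680989) = -2.5469e-05 rad = -5.253″.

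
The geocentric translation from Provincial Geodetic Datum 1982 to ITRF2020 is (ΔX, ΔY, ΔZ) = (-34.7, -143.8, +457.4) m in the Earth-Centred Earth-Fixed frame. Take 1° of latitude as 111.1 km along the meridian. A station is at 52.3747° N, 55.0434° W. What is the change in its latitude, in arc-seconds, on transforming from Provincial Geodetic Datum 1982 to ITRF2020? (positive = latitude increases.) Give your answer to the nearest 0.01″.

Δφ = 6.53″

sin φ = 0.792020, cos φ = 0.610495, sin λ = -0.819586, cos λ = 0.572956.
North component: ΔN = −sin φ cos λ·ΔX − sin φ sin λ·ΔY + cos φ·ΔZ = −(0.792020)(0.572956)(-34.7) − (0.792020)(-0.819586)(-143.8) + (0.610495)(457.4) = 201.64 m.
1° of latitude spans 111100 m, so Δφ = 201.64 / 111100 × 3600 = 6.534″.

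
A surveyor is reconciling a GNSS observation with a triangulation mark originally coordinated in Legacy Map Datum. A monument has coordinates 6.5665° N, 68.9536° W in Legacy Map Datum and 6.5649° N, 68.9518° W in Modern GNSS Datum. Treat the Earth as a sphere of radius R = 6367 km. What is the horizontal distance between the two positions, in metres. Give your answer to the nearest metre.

267 m

Δφ = 6.5649° − 6.5665° = -0.0016°; Δλ = -68.9518° − -68.9536° = +0.0018°.
1° along a meridian = πR/180 = 111125 m.
ΔN = Δφ × 111125 = -177.8 m; ΔE = Δλ × 111125 × cos(6.5665°) = +0.0018 × 111125 × 0.993440 = 198.7 m.
Distance = √(ΔE² + ΔN²) = √(198.7² + (-177.8)²) = 266.6 m.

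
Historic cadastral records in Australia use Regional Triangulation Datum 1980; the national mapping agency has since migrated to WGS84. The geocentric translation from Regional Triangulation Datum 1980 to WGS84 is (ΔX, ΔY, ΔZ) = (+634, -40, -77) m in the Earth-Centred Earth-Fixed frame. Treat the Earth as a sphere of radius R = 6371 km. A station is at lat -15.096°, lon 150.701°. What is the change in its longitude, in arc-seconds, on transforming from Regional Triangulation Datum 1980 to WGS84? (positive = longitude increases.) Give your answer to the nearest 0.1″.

sin φ = -0.260437, cos φ = 0.965491, sin λ = 0.489367, cos λ = -0.872078.
East component: ΔE = −sin λ·ΔX + cos λ·ΔY = −(0.489367)(634) + (-0.872078)(-40) = -275.38 m.
1° of latitude spans πR/180 = 111195 m; at latitude φ, 1° of longitude spans that × cos φ = 107357.7 m, so Δλ = -275.38 / 107357.7 × 3600 = -9.234″.

Δλ = -9.2″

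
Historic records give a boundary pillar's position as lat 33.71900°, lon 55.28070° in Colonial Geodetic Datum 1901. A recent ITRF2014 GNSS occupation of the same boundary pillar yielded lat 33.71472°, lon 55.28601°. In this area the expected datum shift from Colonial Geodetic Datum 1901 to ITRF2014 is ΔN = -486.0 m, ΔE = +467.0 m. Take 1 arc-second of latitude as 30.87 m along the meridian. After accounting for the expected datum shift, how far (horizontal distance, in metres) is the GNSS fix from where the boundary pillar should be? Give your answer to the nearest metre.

26 m

Observed coordinate differences: Δφ = -0.00428°, Δλ = +0.00531°.
Converting to metres (1° lat = 111132 m, cos φ = 0.831770): observed ΔN = -475.6 m, observed ΔE = 490.8 m.
Subtracting the expected shift leaves a residual of -475.6 − (-486.0) = 10.4 m north and 490.8 − (467.0) = 23.8 m east.
Residual distance = √(10.4² + 23.8²) = 26.0 m.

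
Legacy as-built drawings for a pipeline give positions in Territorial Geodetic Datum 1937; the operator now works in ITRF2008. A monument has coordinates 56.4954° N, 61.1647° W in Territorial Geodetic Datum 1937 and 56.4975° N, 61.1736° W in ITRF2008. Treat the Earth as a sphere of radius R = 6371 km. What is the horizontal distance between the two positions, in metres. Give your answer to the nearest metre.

Δφ = 56.4975° − 56.4954° = +0.0021°; Δλ = -61.1736° − -61.1647° = -0.0089°.
1° along a meridian = πR/180 = 111195 m.
ΔN = Δφ × 111195 = 233.5 m; ΔE = Δλ × 111195 × cos(56.4954°) = -0.0089 × 111195 × 0.552004 = -546.3 m.
Distance = √(ΔE² + ΔN²) = √((-546.3)² + 233.5²) = 594.1 m.

594 m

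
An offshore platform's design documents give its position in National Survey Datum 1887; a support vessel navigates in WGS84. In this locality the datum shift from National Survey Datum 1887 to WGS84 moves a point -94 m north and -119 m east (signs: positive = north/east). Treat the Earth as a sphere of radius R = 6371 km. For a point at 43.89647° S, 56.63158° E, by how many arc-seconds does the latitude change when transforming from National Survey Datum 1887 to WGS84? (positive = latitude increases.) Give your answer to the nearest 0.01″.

On a sphere of radius R, 1 rad of latitude = R, so Δφ = ΔN / R = -94.0 / 6371000 = -1.4754e-05 rad = -3.043″.

Δφ = -3.04″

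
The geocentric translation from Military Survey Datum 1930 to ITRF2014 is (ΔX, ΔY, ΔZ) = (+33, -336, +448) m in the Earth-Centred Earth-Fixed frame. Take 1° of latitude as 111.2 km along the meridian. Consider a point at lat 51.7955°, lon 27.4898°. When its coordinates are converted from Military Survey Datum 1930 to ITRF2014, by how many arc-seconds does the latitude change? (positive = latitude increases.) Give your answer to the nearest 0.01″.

Δφ = 12.17″

sin φ = 0.785808, cos φ = 0.618470, sin λ = 0.461591, cos λ = 0.887093.
North component: ΔN = −sin φ cos λ·ΔX − sin φ sin λ·ΔY + cos φ·ΔZ = −(0.785808)(0.887093)(33) − (0.785808)(0.461591)(-336) + (0.618470)(448) = 375.95 m.
1° of latitude spans 111200 m, so Δφ = 375.95 / 111200 × 3600 = 12.171″.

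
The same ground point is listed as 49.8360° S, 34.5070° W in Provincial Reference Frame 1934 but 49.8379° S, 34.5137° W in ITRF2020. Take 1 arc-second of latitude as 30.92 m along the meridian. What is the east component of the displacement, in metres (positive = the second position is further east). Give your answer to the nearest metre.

ΔE = -481 m

Δφ = -49.8379° − -49.8360° = -0.0019°; Δλ = -34.5137° − -34.5070° = -0.0067°.
1° of latitude = 3600 × 30.92 = 111312 m.
ΔN = Δφ × 111312 = -211.5 m; ΔE = Δλ × 111312 × cos(-49.8360°) = -0.0067 × 111312 × 0.644978 = -481.0 m.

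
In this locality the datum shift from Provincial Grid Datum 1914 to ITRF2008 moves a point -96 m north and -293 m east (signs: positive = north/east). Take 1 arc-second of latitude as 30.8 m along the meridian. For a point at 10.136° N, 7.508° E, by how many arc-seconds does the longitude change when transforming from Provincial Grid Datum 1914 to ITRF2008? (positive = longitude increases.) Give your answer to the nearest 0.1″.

Δλ = -9.7″

At latitude 10.136°, cos φ = 0.984393.
1″ of longitude at this latitude = 30.80 × cos φ = 30.3193 m, so Δλ = -293.0 / 30.3193 = -9.664″.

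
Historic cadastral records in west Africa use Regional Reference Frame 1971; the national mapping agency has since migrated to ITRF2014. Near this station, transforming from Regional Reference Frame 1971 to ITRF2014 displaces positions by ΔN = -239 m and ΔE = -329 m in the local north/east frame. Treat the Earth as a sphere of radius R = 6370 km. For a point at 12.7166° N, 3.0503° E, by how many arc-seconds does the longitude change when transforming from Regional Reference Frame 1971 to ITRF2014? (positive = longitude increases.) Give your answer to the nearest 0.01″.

At latitude 12.7166°, cos φ = 0.975471.
One radian of longitude at latitude φ spans R cos φ, so Δλ = ΔE / (R cos φ) = -329.0 / (6370000 × 0.975471) = -5.2947e-05 rad = -10.921″.

Δλ = -10.92″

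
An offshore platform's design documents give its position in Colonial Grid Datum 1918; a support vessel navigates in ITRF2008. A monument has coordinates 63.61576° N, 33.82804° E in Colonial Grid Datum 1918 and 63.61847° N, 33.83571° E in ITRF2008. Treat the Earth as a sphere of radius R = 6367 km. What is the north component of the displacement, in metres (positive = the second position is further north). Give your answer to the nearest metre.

ΔN = 301 m

Δφ = 63.61847° − 63.61576° = +0.00271°; Δλ = 33.83571° − 33.82804° = +0.00767°.
1° along a meridian = πR/180 = 111125 m.
ΔN = Δφ × 111125 = 301.1 m; ΔE = Δλ × 111125 × cos(63.61576°) = +0.00767 × 111125 × 0.444389 = 378.8 m.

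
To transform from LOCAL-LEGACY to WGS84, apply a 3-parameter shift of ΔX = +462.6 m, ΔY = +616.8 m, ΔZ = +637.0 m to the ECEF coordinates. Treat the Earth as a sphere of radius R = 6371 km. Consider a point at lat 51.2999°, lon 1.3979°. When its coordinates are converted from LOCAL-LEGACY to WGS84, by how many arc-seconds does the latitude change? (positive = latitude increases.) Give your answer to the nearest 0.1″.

sin φ = 0.780429, cos φ = 0.625244, sin λ = 0.024396, cos λ = 0.999702.
North component: ΔN = −sin φ cos λ·ΔX − sin φ sin λ·ΔY + cos φ·ΔZ = −(0.780429)(0.999702)(462.6) − (0.780429)(0.024396)(616.8) + (0.625244)(637.0) = 25.62 m.
1° of latitude spans πR/180 = 111195 m, so Δφ = 25.62 / 111195 × 3600 = 0.829″.

Δφ = 0.8″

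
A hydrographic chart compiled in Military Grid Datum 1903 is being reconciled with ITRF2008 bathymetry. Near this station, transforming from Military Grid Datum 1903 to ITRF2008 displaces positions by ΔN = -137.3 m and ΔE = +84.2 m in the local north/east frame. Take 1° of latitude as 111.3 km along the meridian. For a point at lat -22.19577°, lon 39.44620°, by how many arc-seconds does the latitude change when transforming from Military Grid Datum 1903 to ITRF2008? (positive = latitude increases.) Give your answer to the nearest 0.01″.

1° of latitude = 111.3 km, so Δφ = -137.3 / 111300 = -0.0012336° = -4.441″.

Δφ = -4.44″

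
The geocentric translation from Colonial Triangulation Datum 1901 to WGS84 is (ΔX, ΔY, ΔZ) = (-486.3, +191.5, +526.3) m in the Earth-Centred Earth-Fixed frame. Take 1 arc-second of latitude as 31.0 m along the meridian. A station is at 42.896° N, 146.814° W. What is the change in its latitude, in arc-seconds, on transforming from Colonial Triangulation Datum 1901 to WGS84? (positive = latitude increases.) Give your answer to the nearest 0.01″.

Δφ = 5.80″

sin φ = 0.680670, cos φ = 0.732590, sin λ = -0.547359, cos λ = -0.836898.
North component: ΔN = −sin φ cos λ·ΔX − sin φ sin λ·ΔY + cos φ·ΔZ = −(0.680670)(-0.836898)(-486.3) − (0.680670)(-0.547359)(191.5) + (0.732590)(526.3) = 179.89 m.
1° of latitude spans 3600 × 31.00 = 111600 m, so Δφ = 179.89 / 111600 × 3600 = 5.803″.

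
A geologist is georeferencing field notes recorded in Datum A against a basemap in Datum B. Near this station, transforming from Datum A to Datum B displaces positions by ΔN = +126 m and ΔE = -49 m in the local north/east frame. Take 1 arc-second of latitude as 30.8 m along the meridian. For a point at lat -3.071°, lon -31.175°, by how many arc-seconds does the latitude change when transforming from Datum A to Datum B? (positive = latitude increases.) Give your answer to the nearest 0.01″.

Δφ = 4.09″

1″ of latitude = 30.80 m, so Δφ = 126.0 / 30.80 = 4.091″.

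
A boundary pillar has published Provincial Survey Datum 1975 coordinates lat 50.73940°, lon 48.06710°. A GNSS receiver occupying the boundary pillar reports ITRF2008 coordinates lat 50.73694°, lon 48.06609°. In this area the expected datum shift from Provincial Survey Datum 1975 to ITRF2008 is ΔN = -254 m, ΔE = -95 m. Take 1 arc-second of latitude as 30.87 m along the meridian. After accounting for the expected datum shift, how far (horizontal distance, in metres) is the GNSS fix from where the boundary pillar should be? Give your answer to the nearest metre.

Observed coordinate differences: Δφ = -0.00246°, Δλ = -0.00101°.
Converting to metres (1° lat = 111132 m, cos φ = 0.632849): observed ΔN = -273.4 m, observed ΔE = -71.0 m.
Subtracting the expected shift leaves a residual of -273.4 − (-254) = -19.4 m north and -71.0 − (-95) = 24.0 m east.
Residual distance = √((-19.4)² + 24.0²) = 30.8 m.

31 m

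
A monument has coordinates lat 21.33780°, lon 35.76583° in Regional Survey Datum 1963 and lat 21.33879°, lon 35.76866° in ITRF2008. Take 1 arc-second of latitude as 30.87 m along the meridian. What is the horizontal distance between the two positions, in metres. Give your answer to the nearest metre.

Δφ = 21.33879° − 21.33780° = +0.00099°; Δλ = 35.76866° − 35.76583° = +0.00283°.
1° of latitude = 3600 × 30.87 = 111132 m.
ΔN = Δφ × 111132 = 110.0 m; ΔE = Δλ × 111132 × cos(21.33780°) = +0.00283 × 111132 × 0.931451 = 292.9 m.
Distance = √(ΔE² + ΔN²) = √(292.9² + 110.0²) = 312.9 m.

313 m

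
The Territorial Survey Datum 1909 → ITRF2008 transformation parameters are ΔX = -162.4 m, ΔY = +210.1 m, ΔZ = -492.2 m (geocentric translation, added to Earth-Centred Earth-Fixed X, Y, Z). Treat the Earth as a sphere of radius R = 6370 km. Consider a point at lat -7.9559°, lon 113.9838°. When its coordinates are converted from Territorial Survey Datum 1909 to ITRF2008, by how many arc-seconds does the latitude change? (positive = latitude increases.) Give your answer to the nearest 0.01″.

sin φ = -0.138411, cos φ = 0.990375, sin λ = 0.913660, cos λ = -0.406478.
North component: ΔN = −sin φ cos λ·ΔX − sin φ sin λ·ΔY + cos φ·ΔZ = −(-0.138411)(-0.406478)(-162.4) − (-0.138411)(0.913660)(210.1) + (0.990375)(-492.2) = -451.76 m.
1° of latitude spans πR/180 = 111177 m, so Δφ = -451.76 / 111177 × 3600 = -14.628″.

Δφ = -14.63″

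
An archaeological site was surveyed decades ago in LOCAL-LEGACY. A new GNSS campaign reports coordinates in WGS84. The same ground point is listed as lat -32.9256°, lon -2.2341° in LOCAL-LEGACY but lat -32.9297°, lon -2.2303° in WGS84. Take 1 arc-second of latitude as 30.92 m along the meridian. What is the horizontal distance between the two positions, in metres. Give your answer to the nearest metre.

Δφ = -32.9297° − -32.9256° = -0.0041°; Δλ = -2.2303° − -2.2341° = +0.0038°.
1° of latitude = 3600 × 30.92 = 111312 m.
ΔN = Δφ × 111312 = -456.4 m; ΔE = Δλ × 111312 × cos(-32.9256°) = +0.0038 × 111312 × 0.839377 = 355.0 m.
Distance = √(ΔE² + ΔN²) = √(355.0² + (-456.4)²) = 578.2 m.

578 m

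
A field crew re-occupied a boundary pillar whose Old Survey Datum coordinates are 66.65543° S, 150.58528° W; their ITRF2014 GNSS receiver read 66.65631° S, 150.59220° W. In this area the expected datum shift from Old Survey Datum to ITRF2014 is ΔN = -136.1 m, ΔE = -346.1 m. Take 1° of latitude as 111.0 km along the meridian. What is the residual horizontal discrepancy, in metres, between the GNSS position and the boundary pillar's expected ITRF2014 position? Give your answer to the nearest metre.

57 m

Observed coordinate differences: Δφ = -0.00088°, Δλ = -0.00692°.
Converting to metres (1° lat = 111000 m, cos φ = 0.396260): observed ΔN = -97.7 m, observed ΔE = -304.4 m.
Subtracting the expected shift leaves a residual of -97.7 − (-136.1) = 38.4 m north and -304.4 − (-346.1) = 41.7 m east.
Residual distance = √(38.4² + 41.7²) = 56.7 m.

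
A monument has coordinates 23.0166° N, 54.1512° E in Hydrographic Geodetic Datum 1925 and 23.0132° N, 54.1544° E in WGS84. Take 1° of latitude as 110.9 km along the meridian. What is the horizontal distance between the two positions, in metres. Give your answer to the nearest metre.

Δφ = 23.0132° − 23.0166° = -0.0034°; Δλ = 54.1544° − 54.1512° = +0.0032°.
ΔN = Δφ × 110900 = -377.1 m; ΔE = Δλ × 110900 × cos(23.0166°) = +0.0032 × 110900 × 0.920392 = 326.6 m.
Distance = √(ΔE² + ΔN²) = √(326.6² + (-377.1)²) = 498.9 m.

499 m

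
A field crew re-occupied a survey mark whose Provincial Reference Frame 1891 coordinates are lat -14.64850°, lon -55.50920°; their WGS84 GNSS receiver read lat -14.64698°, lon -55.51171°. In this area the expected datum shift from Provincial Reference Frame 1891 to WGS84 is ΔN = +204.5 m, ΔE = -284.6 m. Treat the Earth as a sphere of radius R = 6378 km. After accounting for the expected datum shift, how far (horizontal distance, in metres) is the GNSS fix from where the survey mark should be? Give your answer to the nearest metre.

Observed coordinate differences: Δφ = +0.00152°, Δλ = -0.00251°.
Converting to metres (1° lat = 111317 m, cos φ = 0.967495): observed ΔN = 169.2 m, observed ΔE = -270.3 m.
Subtracting the expected shift leaves a residual of 169.2 − (204.5) = -35.3 m north and -270.3 − (-284.6) = 14.3 m east.
Residual distance = √((-35.3)² + 14.3²) = 38.1 m.

38 m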